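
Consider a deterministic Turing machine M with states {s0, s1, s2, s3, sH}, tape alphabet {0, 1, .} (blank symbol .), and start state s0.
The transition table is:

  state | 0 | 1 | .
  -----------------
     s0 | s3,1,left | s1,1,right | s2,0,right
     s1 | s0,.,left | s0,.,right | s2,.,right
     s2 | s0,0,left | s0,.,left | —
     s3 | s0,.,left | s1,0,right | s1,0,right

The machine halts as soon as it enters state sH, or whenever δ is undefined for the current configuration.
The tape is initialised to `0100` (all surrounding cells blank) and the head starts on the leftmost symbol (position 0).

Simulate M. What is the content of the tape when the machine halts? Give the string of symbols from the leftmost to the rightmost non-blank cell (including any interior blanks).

s0 | .[0]100..   read 0 → write 1, move left, go to s3
s3 | [.]1100..   read . → write 0, move right, go to s1
s1 | 0[1]100..   read 1 → write ., move right, go to s0
s0 | 0.[1]00..   read 1 → write 1, move right, go to s1
s1 | 0.1[0]0..   read 0 → write ., move left, go to s0
s0 | 0.[1].0..   read 1 → write 1, move right, go to s1
s1 | 0.1[.]0..   read . → write ., move right, go to s2
s2 | 0.1.[0]..   read 0 → write 0, move left, go to s0
s0 | 0.1[.]0..   read . → write 0, move right, go to s2
s2 | 0.10[0]..   read 0 → write 0, move left, go to s0
s0 | 0.1[0]0..   read 0 → write 1, move left, go to s3
s3 | 0.[1]10..   read 1 → write 0, move right, go to s1
s1 | 0.0[1]0..   read 1 → write ., move right, go to s0
s0 | 0.0.[0]..   read 0 → write 1, move left, go to s3
s3 | 0.0[.]1..   read . → write 0, move right, go to s1
s1 | 0.00[1]..   read 1 → write ., move right, go to s0
s0 | 0.00.[.].   read . → write 0, move right, go to s2
s2 | 0.00.0[.]
The non-blank tape span at halt is 0.00.0.

0.00.0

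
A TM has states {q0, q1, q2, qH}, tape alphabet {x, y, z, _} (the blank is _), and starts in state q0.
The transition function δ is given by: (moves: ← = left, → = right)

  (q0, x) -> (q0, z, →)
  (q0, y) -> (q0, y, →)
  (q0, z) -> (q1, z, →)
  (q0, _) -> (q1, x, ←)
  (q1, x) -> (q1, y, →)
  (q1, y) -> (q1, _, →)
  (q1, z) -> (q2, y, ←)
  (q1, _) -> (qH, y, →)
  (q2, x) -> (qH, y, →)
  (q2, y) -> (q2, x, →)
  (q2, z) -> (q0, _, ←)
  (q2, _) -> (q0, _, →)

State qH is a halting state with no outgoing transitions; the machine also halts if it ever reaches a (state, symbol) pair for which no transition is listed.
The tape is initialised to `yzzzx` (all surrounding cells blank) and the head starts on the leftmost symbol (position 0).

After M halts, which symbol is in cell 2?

q0 | [y]zzzx__   read y → write y, move →, go to q0
q0 | y[z]zzx__   read z → write z, move →, go to q1
q1 | yz[z]zx__   read z → write y, move ←, go to q2
q2 | y[z]yzx__   read z → write _, move ←, go to q0
q0 | [y]_yzx__   read y → write y, move →, go to q0
q0 | y[_]yzx__   read _ → write x, move ←, go to q1
q1 | [y]xyzx__   read y → write _, move →, go to q1
q1 | _[x]yzx__   read x → write y, move →, go to q1
q1 | _y[y]zx__   read y → write _, move →, go to q1
q1 | _y_[z]x__   read z → write y, move ←, go to q2
q2 | _y[_]yx__   read _ → write _, move →, go to q0
q0 | _y_[y]x__   read y → write y, move →, go to q0
q0 | _y_y[x]__   read x → write z, move →, go to q0
q0 | _y_yz[_]_   read _ → write x, move ←, go to q1
q1 | _y_y[z]x_   read z → write y, move ←, go to q2
q2 | _y_[y]yx_   read y → write x, move →, go to q2
q2 | _y_x[y]x_   read y → write x, move →, go to q2
q2 | _y_xx[x]_   read x → write y, move →, go to qH
qH | _y_xxy[_]
Cell 2 holds _ when M halts.

_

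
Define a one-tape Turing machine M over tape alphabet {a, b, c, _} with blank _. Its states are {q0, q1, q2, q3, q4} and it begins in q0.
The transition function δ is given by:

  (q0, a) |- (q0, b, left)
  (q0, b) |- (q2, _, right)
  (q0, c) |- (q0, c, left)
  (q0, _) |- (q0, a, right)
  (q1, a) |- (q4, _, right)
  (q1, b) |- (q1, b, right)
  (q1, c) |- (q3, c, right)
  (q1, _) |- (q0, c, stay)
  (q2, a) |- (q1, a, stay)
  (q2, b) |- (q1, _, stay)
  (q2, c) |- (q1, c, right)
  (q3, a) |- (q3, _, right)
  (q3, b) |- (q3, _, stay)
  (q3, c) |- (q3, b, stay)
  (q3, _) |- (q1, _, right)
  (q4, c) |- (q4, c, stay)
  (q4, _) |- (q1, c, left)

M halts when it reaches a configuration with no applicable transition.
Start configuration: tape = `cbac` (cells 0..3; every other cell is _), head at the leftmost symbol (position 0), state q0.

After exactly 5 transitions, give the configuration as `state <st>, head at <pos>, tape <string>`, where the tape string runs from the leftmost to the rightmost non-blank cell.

state q0, head at -1, tape abcbac

state=q0 head=0 tape=__[c]bac   (q0,c)→(q0,c,left)
state=q0 head=-1 tape=_[_]cbac   (q0,_)→(q0,a,right)
state=q0 head=0 tape=_a[c]bac   (q0,c)→(q0,c,left)
state=q0 head=-1 tape=_[a]cbac   (q0,a)→(q0,b,left)
state=q0 head=-2 tape=[_]bcbac   (q0,_)→(q0,a,right)
state=q0 head=-1 tape=a[b]cbac
After 5 steps: state q0, head at -1, tape abcbac.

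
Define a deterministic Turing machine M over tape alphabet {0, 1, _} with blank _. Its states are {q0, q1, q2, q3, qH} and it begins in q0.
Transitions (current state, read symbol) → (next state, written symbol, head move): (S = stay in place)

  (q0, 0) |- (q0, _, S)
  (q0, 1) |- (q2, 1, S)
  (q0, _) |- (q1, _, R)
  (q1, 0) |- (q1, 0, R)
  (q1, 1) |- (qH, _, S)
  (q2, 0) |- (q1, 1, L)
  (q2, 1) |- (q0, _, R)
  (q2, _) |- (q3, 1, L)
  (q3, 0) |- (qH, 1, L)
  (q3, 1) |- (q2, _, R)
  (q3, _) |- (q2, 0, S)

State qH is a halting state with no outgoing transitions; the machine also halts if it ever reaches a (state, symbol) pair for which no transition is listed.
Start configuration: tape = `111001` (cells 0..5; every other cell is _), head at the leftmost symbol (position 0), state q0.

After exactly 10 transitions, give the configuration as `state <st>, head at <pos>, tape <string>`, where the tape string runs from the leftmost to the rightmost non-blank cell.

state qH, head at 5, tape 0

state=q0 head=0 tape=[1]11001   (q0,1)→(q2,1,S)
state=q2 head=0 tape=[1]11001   (q2,1)→(q0,_,R)
state=q0 head=1 tape=_[1]1001   (q0,1)→(q2,1,S)
state=q2 head=1 tape=_[1]1001   (q2,1)→(q0,_,R)
state=q0 head=2 tape=__[1]001   (q0,1)→(q2,1,S)
state=q2 head=2 tape=__[1]001   (q2,1)→(q0,_,R)
state=q0 head=3 tape=___[0]01   (q0,0)→(q0,_,S)
state=q0 head=3 tape=___[_]01   (q0,_)→(q1,_,R)
state=q1 head=4 tape=____[0]1   (q1,0)→(q1,0,R)
state=q1 head=5 tape=____0[1]   (q1,1)→(qH,_,S)
state=qH head=5 tape=____0[_]
After 10 steps: state qH, head at 5, tape 0.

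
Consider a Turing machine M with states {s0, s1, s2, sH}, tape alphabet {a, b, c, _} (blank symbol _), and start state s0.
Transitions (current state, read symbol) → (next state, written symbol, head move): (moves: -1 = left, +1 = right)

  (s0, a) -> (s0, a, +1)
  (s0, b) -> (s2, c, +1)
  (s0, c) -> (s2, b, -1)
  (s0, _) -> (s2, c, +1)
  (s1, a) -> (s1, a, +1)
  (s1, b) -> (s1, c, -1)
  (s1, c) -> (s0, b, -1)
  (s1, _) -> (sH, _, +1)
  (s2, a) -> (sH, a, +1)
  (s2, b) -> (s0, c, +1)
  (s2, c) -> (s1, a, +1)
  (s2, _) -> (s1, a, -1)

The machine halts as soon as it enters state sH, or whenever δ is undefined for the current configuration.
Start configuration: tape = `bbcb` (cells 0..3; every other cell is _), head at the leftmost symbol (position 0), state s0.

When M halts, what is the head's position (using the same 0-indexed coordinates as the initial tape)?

8

s0 | [b]bcb_____   read b → write c, move +1, go to s2
s2 | c[b]cb_____   read b → write c, move +1, go to s0
s0 | cc[c]b_____   read c → write b, move -1, go to s2
s2 | c[c]bb_____   read c → write a, move +1, go to s1
s1 | ca[b]b_____   read b → write c, move -1, go to s1
s1 | c[a]cb_____   read a → write a, move +1, go to s1
s1 | ca[c]b_____   read c → write b, move -1, go to s0
s0 | c[a]bb_____   read a → write a, move +1, go to s0
s0 | ca[b]b_____   read b → write c, move +1, go to s2
s2 | cac[b]_____   read b → write c, move +1, go to s0
s0 | cacc[_]____   read _ → write c, move +1, go to s2
s2 | caccc[_]___   read _ → write a, move -1, go to s1
s1 | cacc[c]a___   read c → write b, move -1, go to s0
s0 | cac[c]ba___   read c → write b, move -1, go to s2
s2 | ca[c]bba___   read c → write a, move +1, go to s1
s1 | caa[b]ba___   read b → write c, move -1, go to s1
s1 | ca[a]cba___   read a → write a, move +1, go to s1
s1 | caa[c]ba___   read c → write b, move -1, go to s0
s0 | ca[a]bba___   read a → write a, move +1, go to s0
s0 | caa[b]ba___   read b → write c, move +1, go to s2
s2 | caac[b]a___   read b → write c, move +1, go to s0
s0 | caacc[a]___   read a → write a, move +1, go to s0
s0 | caacca[_]__   read _ → write c, move +1, go to s2
s2 | caaccac[_]_   read _ → write a, move -1, go to s1
s1 | caacca[c]a_   read c → write b, move -1, go to s0
s0 | caacc[a]ba_   read a → write a, move +1, go to s0
s0 | caacca[b]a_   read b → write c, move +1, go to s2
s2 | caaccac[a]_   read a → write a, move +1, go to sH
sH | caaccaca[_]
At halt the head is at cell 8.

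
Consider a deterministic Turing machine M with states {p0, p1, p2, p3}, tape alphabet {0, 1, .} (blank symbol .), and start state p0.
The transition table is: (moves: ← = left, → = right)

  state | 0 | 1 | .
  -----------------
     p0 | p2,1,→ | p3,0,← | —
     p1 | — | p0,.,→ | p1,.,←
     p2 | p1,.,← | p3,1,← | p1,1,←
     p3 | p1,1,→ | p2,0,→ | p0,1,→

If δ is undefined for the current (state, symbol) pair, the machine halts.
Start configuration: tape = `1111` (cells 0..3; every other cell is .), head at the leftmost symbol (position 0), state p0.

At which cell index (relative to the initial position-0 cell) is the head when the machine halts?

p0 | .[1]111.   read 1 → write 0, move ←, go to p3
p3 | [.]0111.   read . → write 1, move →, go to p0
p0 | 1[0]111.   read 0 → write 1, move →, go to p2
p2 | 11[1]11.   read 1 → write 1, move ←, go to p3
p3 | 1[1]111.   read 1 → write 0, move →, go to p2
p2 | 10[1]11.   read 1 → write 1, move ←, go to p3
p3 | 1[0]111.   read 0 → write 1, move →, go to p1
p1 | 11[1]11.   read 1 → write ., move →, go to p0
p0 | 11.[1]1.   read 1 → write 0, move ←, go to p3
p3 | 11[.]01.   read . → write 1, move →, go to p0
p0 | 111[0]1.   read 0 → write 1, move →, go to p2
p2 | 1111[1].   read 1 → write 1, move ←, go to p3
p3 | 111[1]1.   read 1 → write 0, move →, go to p2
p2 | 1110[1].   read 1 → write 1, move ←, go to p3
p3 | 111[0]1.   read 0 → write 1, move →, go to p1
p1 | 1111[1].   read 1 → write ., move →, go to p0
p0 | 1111.[.]
At halt the head is at cell 4.

4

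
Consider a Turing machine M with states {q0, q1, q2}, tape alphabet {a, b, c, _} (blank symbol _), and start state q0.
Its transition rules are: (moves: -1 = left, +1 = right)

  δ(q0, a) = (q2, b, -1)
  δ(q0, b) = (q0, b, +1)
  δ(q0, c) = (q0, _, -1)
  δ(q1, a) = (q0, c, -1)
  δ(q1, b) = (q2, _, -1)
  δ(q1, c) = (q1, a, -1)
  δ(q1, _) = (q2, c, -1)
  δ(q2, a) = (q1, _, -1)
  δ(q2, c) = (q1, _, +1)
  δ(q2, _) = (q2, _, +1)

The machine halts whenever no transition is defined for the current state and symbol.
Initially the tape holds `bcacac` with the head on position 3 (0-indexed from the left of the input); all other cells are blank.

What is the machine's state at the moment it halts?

q0

q0 | bca[c]ac   read c → write _, move -1, go to q0
q0 | bc[a]_ac   read a → write b, move -1, go to q2
q2 | b[c]b_ac   read c → write _, move +1, go to q1
q1 | b_[b]_ac   read b → write _, move -1, go to q2
q2 | b[_]__ac   read _ → write _, move +1, go to q2
q2 | b_[_]_ac   read _ → write _, move +1, go to q2
q2 | b__[_]ac   read _ → write _, move +1, go to q2
q2 | b___[a]c   read a → write _, move -1, go to q1
q1 | b__[_]_c   read _ → write c, move -1, go to q2
q2 | b_[_]c_c   read _ → write _, move +1, go to q2
q2 | b__[c]_c   read c → write _, move +1, go to q1
q1 | b___[_]c   read _ → write c, move -1, go to q2
q2 | b__[_]cc   read _ → write _, move +1, go to q2
q2 | b___[c]c   read c → write _, move +1, go to q1
q1 | b____[c]   read c → write a, move -1, go to q1
q1 | b___[_]a   read _ → write c, move -1, go to q2
q2 | b__[_]ca   read _ → write _, move +1, go to q2
q2 | b___[c]a   read c → write _, move +1, go to q1
q1 | b____[a]   read a → write c, move -1, go to q0
q0 | b___[_]c
No transition is defined for (q0, _); M halts in state q0.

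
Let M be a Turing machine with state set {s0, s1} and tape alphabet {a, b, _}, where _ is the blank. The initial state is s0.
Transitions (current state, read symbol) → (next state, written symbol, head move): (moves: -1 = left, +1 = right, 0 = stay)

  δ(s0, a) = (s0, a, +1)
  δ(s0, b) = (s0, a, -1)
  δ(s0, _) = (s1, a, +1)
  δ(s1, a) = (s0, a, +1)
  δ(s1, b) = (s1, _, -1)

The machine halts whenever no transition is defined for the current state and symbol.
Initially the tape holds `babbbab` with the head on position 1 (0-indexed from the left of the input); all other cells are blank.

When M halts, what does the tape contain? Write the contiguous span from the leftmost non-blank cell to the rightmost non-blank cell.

baaaaaaa

state=s0 head=1 tape=b[a]bbbab__   (s0,a)→(s0,a,+1)
state=s0 head=2 tape=ba[b]bbab__   (s0,b)→(s0,a,-1)
state=s0 head=1 tape=b[a]abbab__   (s0,a)→(s0,a,+1)
state=s0 head=2 tape=ba[a]bbab__   (s0,a)→(s0,a,+1)
state=s0 head=3 tape=baa[b]bab__   (s0,b)→(s0,a,-1)
state=s0 head=2 tape=ba[a]abab__   (s0,a)→(s0,a,+1)
state=s0 head=3 tape=baa[a]bab__   (s0,a)→(s0,a,+1)
state=s0 head=4 tape=baaa[b]ab__   (s0,b)→(s0,a,-1)
state=s0 head=3 tape=baa[a]aab__   (s0,a)→(s0,a,+1)
state=s0 head=4 tape=baaa[a]ab__   (s0,a)→(s0,a,+1)
state=s0 head=5 tape=baaaa[a]b__   (s0,a)→(s0,a,+1)
state=s0 head=6 tape=baaaaa[b]__   (s0,b)→(s0,a,-1)
state=s0 head=5 tape=baaaa[a]a__   (s0,a)→(s0,a,+1)
state=s0 head=6 tape=baaaaa[a]__   (s0,a)→(s0,a,+1)
state=s0 head=7 tape=baaaaaa[_]_   (s0,_)→(s1,a,+1)
state=s1 head=8 tape=baaaaaaa[_]
The non-blank tape span at halt is baaaaaaa.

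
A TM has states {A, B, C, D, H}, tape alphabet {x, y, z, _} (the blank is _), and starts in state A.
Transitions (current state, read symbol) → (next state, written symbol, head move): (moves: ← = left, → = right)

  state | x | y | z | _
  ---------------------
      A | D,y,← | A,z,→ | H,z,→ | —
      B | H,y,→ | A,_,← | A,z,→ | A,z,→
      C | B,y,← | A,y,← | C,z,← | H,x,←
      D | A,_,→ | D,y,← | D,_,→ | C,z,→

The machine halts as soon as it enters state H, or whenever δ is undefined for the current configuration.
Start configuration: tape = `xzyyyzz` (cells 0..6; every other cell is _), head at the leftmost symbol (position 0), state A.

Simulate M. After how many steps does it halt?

A | _[x]zyyyzz   read x → write y, move ←, go to D
D | [_]yzyyyzz   read _ → write z, move →, go to C
C | z[y]zyyyzz   read y → write y, move ←, go to A
A | [z]yzyyyzz   read z → write z, move →, go to H
H | z[y]zyyyzz
M halts after 4 transitions.

4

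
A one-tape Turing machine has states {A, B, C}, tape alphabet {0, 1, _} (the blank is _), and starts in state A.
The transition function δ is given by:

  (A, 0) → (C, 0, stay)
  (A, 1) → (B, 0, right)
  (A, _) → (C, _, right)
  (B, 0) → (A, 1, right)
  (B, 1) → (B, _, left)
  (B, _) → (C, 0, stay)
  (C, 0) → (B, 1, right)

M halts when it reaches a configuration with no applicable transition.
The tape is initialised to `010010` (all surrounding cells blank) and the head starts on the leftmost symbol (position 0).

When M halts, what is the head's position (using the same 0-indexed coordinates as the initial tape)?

A | __[0]10010__   read 0 → write 0, move stay, go to C
C | __[0]10010__   read 0 → write 1, move right, go to B
B | __1[1]0010__   read 1 → write _, move left, go to B
B | __[1]_0010__   read 1 → write _, move left, go to B
B | _[_]__0010__   read _ → write 0, move stay, go to C
C | _[0]__0010__   read 0 → write 1, move right, go to B
B | _1[_]_0010__   read _ → write 0, move stay, go to C
C | _1[0]_0010__   read 0 → write 1, move right, go to B
B | _11[_]0010__   read _ → write 0, move stay, go to C
C | _11[0]0010__   read 0 → write 1, move right, go to B
B | _111[0]010__   read 0 → write 1, move right, go to A
A | _1111[0]10__   read 0 → write 0, move stay, go to C
C | _1111[0]10__   read 0 → write 1, move right, go to B
B | _11111[1]0__   read 1 → write _, move left, go to B
B | _1111[1]_0__   read 1 → write _, move left, go to B
B | _111[1]__0__   read 1 → write _, move left, go to B
B | _11[1]___0__   read 1 → write _, move left, go to B
B | _1[1]____0__   read 1 → write _, move left, go to B
B | _[1]_____0__   read 1 → write _, move left, go to B
B | [_]______0__   read _ → write 0, move stay, go to C
C | [0]______0__   read 0 → write 1, move right, go to B
B | 1[_]_____0__   read _ → write 0, move stay, go to C
C | 1[0]_____0__   read 0 → write 1, move right, go to B
B | 11[_]____0__   read _ → write 0, move stay, go to C
C | 11[0]____0__   read 0 → write 1, move right, go to B
B | 111[_]___0__   read _ → write 0, move stay, go to C
C | 111[0]___0__   read 0 → write 1, move right, go to B
B | 1111[_]__0__   read _ → write 0, move stay, go to C
C | 1111[0]__0__   read 0 → write 1, move right, go to B
B | 11111[_]_0__   read _ → write 0, move stay, go to C
C | 11111[0]_0__   read 0 → write 1, move right, go to B
B | 111111[_]0__   read _ → write 0, move stay, go to C
C | 111111[0]0__   read 0 → write 1, move right, go to B
B | 1111111[0]__   read 0 → write 1, move right, go to A
A | 11111111[_]_   read _ → write _, move right, go to C
C | 11111111_[_]
At halt the head is at cell 7.

7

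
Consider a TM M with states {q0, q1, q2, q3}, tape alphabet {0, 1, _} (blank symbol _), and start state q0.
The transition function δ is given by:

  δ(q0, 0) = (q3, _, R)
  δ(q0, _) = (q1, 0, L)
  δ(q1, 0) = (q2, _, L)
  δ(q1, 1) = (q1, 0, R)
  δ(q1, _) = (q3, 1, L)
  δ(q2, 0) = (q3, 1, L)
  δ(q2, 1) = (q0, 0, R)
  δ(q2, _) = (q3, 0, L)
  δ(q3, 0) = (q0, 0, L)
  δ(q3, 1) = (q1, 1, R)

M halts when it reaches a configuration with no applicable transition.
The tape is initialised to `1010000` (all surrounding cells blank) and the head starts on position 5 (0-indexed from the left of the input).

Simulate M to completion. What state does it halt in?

q0

q0 | 10100[0]0   read 0 → write _, move R, go to q3
q3 | 10100_[0]   read 0 → write 0, move L, go to q0
q0 | 10100[_]0   read _ → write 0, move L, go to q1
q1 | 1010[0]00   read 0 → write _, move L, go to q2
q2 | 101[0]_00   read 0 → write 1, move L, go to q3
q3 | 10[1]1_00   read 1 → write 1, move R, go to q1
q1 | 101[1]_00   read 1 → write 0, move R, go to q1
q1 | 1010[_]00   read _ → write 1, move L, go to q3
q3 | 101[0]100   read 0 → write 0, move L, go to q0
q0 | 10[1]0100
No transition is defined for (q0, 1); M halts in state q0.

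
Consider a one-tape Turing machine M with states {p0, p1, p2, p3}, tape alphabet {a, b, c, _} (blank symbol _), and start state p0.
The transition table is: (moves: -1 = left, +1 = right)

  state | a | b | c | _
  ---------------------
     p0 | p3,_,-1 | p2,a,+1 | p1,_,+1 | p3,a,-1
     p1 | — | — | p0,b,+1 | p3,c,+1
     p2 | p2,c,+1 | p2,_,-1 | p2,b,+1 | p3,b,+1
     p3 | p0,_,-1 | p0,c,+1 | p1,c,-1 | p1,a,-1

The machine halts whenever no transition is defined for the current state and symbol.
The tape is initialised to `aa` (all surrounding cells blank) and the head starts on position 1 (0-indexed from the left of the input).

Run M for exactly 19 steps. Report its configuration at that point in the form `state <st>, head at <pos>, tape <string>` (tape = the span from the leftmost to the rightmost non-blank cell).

state p1, head at -2, tape cca

state=p0 head=1 tape=___a[a]   (p0,a)→(p3,_,-1)
state=p3 head=0 tape=___[a]_   (p3,a)→(p0,_,-1)
state=p0 head=-1 tape=__[_]__   (p0,_)→(p3,a,-1)
state=p3 head=-2 tape=_[_]a__   (p3,_)→(p1,a,-1)
state=p1 head=-3 tape=[_]aa__   (p1,_)→(p3,c,+1)
state=p3 head=-2 tape=c[a]a__   (p3,a)→(p0,_,-1)
state=p0 head=-3 tape=[c]_a__   (p0,c)→(p1,_,+1)
state=p1 head=-2 tape=_[_]a__   (p1,_)→(p3,c,+1)
state=p3 head=-1 tape=_c[a]__   (p3,a)→(p0,_,-1)
state=p0 head=-2 tape=_[c]___   (p0,c)→(p1,_,+1)
state=p1 head=-1 tape=__[_]__   (p1,_)→(p3,c,+1)
state=p3 head=0 tape=__c[_]_   (p3,_)→(p1,a,-1)
state=p1 head=-1 tape=__[c]a_   (p1,c)→(p0,b,+1)
state=p0 head=0 tape=__b[a]_   (p0,a)→(p3,_,-1)
state=p3 head=-1 tape=__[b]__   (p3,b)→(p0,c,+1)
state=p0 head=0 tape=__c[_]_   (p0,_)→(p3,a,-1)
state=p3 head=-1 tape=__[c]a_   (p3,c)→(p1,c,-1)
state=p1 head=-2 tape=_[_]ca_   (p1,_)→(p3,c,+1)
state=p3 head=-1 tape=_c[c]a_   (p3,c)→(p1,c,-1)
state=p1 head=-2 tape=_[c]ca_
After 19 steps: state p1, head at -2, tape cca.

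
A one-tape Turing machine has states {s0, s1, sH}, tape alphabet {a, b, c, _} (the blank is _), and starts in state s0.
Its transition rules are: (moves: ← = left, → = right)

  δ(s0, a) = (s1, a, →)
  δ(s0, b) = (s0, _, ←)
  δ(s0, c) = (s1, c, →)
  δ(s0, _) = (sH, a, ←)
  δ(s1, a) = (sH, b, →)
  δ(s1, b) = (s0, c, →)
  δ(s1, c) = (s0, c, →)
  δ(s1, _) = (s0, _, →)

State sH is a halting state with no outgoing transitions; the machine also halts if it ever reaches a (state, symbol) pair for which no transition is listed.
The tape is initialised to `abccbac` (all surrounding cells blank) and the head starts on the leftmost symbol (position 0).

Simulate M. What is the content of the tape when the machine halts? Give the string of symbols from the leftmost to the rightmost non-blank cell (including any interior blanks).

accc_aca

s0 | [a]bccbac_   read a → write a, move →, go to s1
s1 | a[b]ccbac_   read b → write c, move →, go to s0
s0 | ac[c]cbac_   read c → write c, move →, go to s1
s1 | acc[c]bac_   read c → write c, move →, go to s0
s0 | accc[b]ac_   read b → write _, move ←, go to s0
s0 | acc[c]_ac_   read c → write c, move →, go to s1
s1 | accc[_]ac_   read _ → write _, move →, go to s0
s0 | accc_[a]c_   read a → write a, move →, go to s1
s1 | accc_a[c]_   read c → write c, move →, go to s0
s0 | accc_ac[_]   read _ → write a, move ←, go to sH
sH | accc_a[c]a
The non-blank tape span at halt is accc_aca.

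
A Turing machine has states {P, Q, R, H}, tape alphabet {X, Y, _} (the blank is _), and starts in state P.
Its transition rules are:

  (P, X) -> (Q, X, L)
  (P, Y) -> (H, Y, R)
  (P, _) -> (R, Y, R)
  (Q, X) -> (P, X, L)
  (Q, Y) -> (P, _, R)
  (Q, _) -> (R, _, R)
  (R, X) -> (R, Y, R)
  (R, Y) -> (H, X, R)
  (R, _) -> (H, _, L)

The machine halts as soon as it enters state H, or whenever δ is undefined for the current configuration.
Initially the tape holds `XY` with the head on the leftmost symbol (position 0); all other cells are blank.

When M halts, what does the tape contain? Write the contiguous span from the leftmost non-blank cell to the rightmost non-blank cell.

YX

P | _[X]Y_   read X → write X, move L, go to Q
Q | [_]XY_   read _ → write _, move R, go to R
R | _[X]Y_   read X → write Y, move R, go to R
R | _Y[Y]_   read Y → write X, move R, go to H
H | _YX[_]
The non-blank tape span at halt is YX.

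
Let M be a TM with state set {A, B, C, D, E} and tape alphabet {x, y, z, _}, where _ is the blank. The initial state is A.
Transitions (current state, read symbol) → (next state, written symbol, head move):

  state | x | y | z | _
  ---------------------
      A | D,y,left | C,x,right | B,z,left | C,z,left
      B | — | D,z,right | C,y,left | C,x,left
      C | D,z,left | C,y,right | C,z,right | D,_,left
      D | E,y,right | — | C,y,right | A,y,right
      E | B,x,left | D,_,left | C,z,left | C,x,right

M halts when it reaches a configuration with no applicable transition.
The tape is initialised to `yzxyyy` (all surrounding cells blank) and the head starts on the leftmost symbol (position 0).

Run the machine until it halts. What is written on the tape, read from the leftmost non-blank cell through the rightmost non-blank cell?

xyzyyy

state=A head=0 tape=[y]zxyyy_   (A,y)→(C,x,right)
state=C head=1 tape=x[z]xyyy_   (C,z)→(C,z,right)
state=C head=2 tape=xz[x]yyy_   (C,x)→(D,z,left)
state=D head=1 tape=x[z]zyyy_   (D,z)→(C,y,right)
state=C head=2 tape=xy[z]yyy_   (C,z)→(C,z,right)
state=C head=3 tape=xyz[y]yy_   (C,y)→(C,y,right)
state=C head=4 tape=xyzy[y]y_   (C,y)→(C,y,right)
state=C head=5 tape=xyzyy[y]_   (C,y)→(C,y,right)
state=C head=6 tape=xyzyyy[_]   (C,_)→(D,_,left)
state=D head=5 tape=xyzyy[y]_
The non-blank tape span at halt is xyzyyy.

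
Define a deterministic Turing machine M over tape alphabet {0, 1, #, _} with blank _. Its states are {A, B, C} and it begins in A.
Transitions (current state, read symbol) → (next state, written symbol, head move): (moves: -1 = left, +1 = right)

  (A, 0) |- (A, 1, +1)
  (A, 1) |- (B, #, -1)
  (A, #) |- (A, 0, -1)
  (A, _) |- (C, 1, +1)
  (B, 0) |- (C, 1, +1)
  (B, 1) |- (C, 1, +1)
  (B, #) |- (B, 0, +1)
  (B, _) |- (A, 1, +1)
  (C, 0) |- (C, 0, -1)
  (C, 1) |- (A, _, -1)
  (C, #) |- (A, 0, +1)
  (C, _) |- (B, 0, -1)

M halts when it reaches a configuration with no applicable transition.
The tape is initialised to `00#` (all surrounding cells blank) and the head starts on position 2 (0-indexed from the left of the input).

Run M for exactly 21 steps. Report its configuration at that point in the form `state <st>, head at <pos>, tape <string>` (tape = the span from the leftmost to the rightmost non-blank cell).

A | 00[#]__   read # → write 0, move -1, go to A
A | 0[0]0__   read 0 → write 1, move +1, go to A
A | 01[0]__   read 0 → write 1, move +1, go to A
A | 011[_]_   read _ → write 1, move +1, go to C
C | 0111[_]   read _ → write 0, move -1, go to B
B | 011[1]0   read 1 → write 1, move +1, go to C
C | 0111[0]   read 0 → write 0, move -1, go to C
C | 011[1]0   read 1 → write _, move -1, go to A
A | 01[1]_0   read 1 → write #, move -1, go to B
B | 0[1]#_0   read 1 → write 1, move +1, go to C
C | 01[#]_0   read # → write 0, move +1, go to A
A | 010[_]0   read _ → write 1, move +1, go to C
C | 0101[0]   read 0 → write 0, move -1, go to C
C | 010[1]0   read 1 → write _, move -1, go to A
A | 01[0]_0   read 0 → write 1, move +1, go to A
A | 011[_]0   read _ → write 1, move +1, go to C
C | 0111[0]   read 0 → write 0, move -1, go to C
C | 011[1]0   read 1 → write _, move -1, go to A
A | 01[1]_0   read 1 → write #, move -1, go to B
B | 0[1]#_0   read 1 → write 1, move +1, go to C
C | 01[#]_0   read # → write 0, move +1, go to A
A | 010[_]0
After 21 steps: state A, head at 3, tape 010_0.

state A, head at 3, tape 010_0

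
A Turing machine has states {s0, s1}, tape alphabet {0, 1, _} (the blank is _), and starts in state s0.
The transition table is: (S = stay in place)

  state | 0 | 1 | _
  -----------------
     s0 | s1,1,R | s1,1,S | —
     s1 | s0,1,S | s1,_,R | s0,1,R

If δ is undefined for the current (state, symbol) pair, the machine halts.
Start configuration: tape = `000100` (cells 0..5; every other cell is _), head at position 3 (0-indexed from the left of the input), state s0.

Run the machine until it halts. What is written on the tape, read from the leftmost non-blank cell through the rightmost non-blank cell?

state=s0 head=3 tape=000[1]00__   (s0,1)→(s1,1,S)
state=s1 head=3 tape=000[1]00__   (s1,1)→(s1,_,R)
state=s1 head=4 tape=000_[0]0__   (s1,0)→(s0,1,S)
state=s0 head=4 tape=000_[1]0__   (s0,1)→(s1,1,S)
state=s1 head=4 tape=000_[1]0__   (s1,1)→(s1,_,R)
state=s1 head=5 tape=000__[0]__   (s1,0)→(s0,1,S)
state=s0 head=5 tape=000__[1]__   (s0,1)→(s1,1,S)
state=s1 head=5 tape=000__[1]__   (s1,1)→(s1,_,R)
state=s1 head=6 tape=000___[_]_   (s1,_)→(s0,1,R)
state=s0 head=7 tape=000___1[_]
The non-blank tape span at halt is 000___1.

000___1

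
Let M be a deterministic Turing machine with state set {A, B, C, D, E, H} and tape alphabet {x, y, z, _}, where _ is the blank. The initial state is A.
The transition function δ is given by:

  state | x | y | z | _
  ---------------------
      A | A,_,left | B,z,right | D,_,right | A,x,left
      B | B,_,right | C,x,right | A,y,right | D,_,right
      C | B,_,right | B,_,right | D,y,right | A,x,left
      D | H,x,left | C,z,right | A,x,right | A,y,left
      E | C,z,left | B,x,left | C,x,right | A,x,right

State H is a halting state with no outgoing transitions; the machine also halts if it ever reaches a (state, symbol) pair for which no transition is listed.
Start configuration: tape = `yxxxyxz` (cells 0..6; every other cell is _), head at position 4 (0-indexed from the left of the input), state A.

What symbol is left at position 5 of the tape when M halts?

A | yxxx[y]xz___   read y → write z, move right, go to B
B | yxxxz[x]z___   read x → write _, move right, go to B
B | yxxxz_[z]___   read z → write y, move right, go to A
A | yxxxz_y[_]__   read _ → write x, move left, go to A
A | yxxxz_[y]x__   read y → write z, move right, go to B
B | yxxxz_z[x]__   read x → write _, move right, go to B
B | yxxxz_z_[_]_   read _ → write _, move right, go to D
D | yxxxz_z__[_]   read _ → write y, move left, go to A
A | yxxxz_z_[_]y   read _ → write x, move left, go to A
A | yxxxz_z[_]xy   read _ → write x, move left, go to A
A | yxxxz_[z]xxy   read z → write _, move right, go to D
D | yxxxz__[x]xy   read x → write x, move left, go to H
H | yxxxz_[_]xxy
Cell 5 holds _ when M halts.

_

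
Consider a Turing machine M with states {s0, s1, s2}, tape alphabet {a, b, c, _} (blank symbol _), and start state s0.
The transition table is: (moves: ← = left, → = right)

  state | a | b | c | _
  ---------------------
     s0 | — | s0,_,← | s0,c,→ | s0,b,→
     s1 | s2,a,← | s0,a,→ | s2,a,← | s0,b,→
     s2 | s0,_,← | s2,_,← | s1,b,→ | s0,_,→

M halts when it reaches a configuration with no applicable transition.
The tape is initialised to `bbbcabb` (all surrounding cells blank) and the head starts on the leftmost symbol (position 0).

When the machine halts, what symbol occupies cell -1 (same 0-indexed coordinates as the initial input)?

s0 | ___[b]bbcabb   read b → write _, move ←, go to s0
s0 | __[_]_bbcabb   read _ → write b, move →, go to s0
s0 | __b[_]bbcabb   read _ → write b, move →, go to s0
s0 | __bb[b]bcabb   read b → write _, move ←, go to s0
s0 | __b[b]_bcabb   read b → write _, move ←, go to s0
s0 | __[b]__bcabb   read b → write _, move ←, go to s0
s0 | _[_]___bcabb   read _ → write b, move →, go to s0
s0 | _b[_]__bcabb   read _ → write b, move →, go to s0
s0 | _bb[_]_bcabb   read _ → write b, move →, go to s0
s0 | _bbb[_]bcabb   read _ → write b, move →, go to s0
s0 | _bbbb[b]cabb   read b → write _, move ←, go to s0
s0 | _bbb[b]_cabb   read b → write _, move ←, go to s0
s0 | _bb[b]__cabb   read b → write _, move ←, go to s0
s0 | _b[b]___cabb   read b → write _, move ←, go to s0
s0 | _[b]____cabb   read b → write _, move ←, go to s0
s0 | [_]_____cabb   read _ → write b, move →, go to s0
s0 | b[_]____cabb   read _ → write b, move →, go to s0
s0 | bb[_]___cabb   read _ → write b, move →, go to s0
s0 | bbb[_]__cabb   read _ → write b, move →, go to s0
s0 | bbbb[_]_cabb   read _ → write b, move →, go to s0
s0 | bbbbb[_]cabb   read _ → write b, move →, go to s0
s0 | bbbbbb[c]abb   read c → write c, move →, go to s0
s0 | bbbbbbc[a]bb
Cell -1 holds b when M halts.

b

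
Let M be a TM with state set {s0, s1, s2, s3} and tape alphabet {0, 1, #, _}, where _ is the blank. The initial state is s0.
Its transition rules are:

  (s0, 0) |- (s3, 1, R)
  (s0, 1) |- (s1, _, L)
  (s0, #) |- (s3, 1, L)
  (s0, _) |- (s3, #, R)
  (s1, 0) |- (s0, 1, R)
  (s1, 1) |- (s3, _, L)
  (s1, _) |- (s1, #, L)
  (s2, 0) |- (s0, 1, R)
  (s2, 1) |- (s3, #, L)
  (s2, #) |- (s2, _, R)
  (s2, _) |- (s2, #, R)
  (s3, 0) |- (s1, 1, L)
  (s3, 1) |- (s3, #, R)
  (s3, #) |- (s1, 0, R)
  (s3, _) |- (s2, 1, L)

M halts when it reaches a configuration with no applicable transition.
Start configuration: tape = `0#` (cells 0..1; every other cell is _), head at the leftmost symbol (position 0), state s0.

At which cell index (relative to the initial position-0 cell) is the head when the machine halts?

state=s0 head=0 tape=__[0]#__   (s0,0)→(s3,1,R)
state=s3 head=1 tape=__1[#]__   (s3,#)→(s1,0,R)
state=s1 head=2 tape=__10[_]_   (s1,_)→(s1,#,L)
state=s1 head=1 tape=__1[0]#_   (s1,0)→(s0,1,R)
state=s0 head=2 tape=__11[#]_   (s0,#)→(s3,1,L)
state=s3 head=1 tape=__1[1]1_   (s3,1)→(s3,#,R)
state=s3 head=2 tape=__1#[1]_   (s3,1)→(s3,#,R)
state=s3 head=3 tape=__1##[_]   (s3,_)→(s2,1,L)
state=s2 head=2 tape=__1#[#]1   (s2,#)→(s2,_,R)
state=s2 head=3 tape=__1#_[1]   (s2,1)→(s3,#,L)
state=s3 head=2 tape=__1#[_]#   (s3,_)→(s2,1,L)
state=s2 head=1 tape=__1[#]1#   (s2,#)→(s2,_,R)
state=s2 head=2 tape=__1_[1]#   (s2,1)→(s3,#,L)
state=s3 head=1 tape=__1[_]##   (s3,_)→(s2,1,L)
state=s2 head=0 tape=__[1]1##   (s2,1)→(s3,#,L)
state=s3 head=-1 tape=_[_]#1##   (s3,_)→(s2,1,L)
state=s2 head=-2 tape=[_]1#1##   (s2,_)→(s2,#,R)
state=s2 head=-1 tape=#[1]#1##   (s2,1)→(s3,#,L)
state=s3 head=-2 tape=[#]##1##   (s3,#)→(s1,0,R)
state=s1 head=-1 tape=0[#]#1##
At halt the head is at cell -1.

-1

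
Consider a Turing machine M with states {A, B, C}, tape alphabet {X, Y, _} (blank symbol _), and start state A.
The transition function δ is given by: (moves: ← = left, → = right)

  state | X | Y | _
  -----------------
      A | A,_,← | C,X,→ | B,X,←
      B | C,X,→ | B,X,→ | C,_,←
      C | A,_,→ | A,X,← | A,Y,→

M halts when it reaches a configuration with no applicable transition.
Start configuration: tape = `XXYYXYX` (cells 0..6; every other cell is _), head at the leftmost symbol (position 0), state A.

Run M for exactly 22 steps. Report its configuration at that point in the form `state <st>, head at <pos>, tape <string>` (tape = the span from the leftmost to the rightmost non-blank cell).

state=A head=0 tape=____[X]XYYXYX   (A,X)→(A,_,←)
state=A head=-1 tape=___[_]_XYYXYX   (A,_)→(B,X,←)
state=B head=-2 tape=__[_]X_XYYXYX   (B,_)→(C,_,←)
state=C head=-3 tape=_[_]_X_XYYXYX   (C,_)→(A,Y,→)
state=A head=-2 tape=_Y[_]X_XYYXYX   (A,_)→(B,X,←)
state=B head=-3 tape=_[Y]XX_XYYXYX   (B,Y)→(B,X,→)
state=B head=-2 tape=_X[X]X_XYYXYX   (B,X)→(C,X,→)
state=C head=-1 tape=_XX[X]_XYYXYX   (C,X)→(A,_,→)
state=A head=0 tape=_XX_[_]XYYXYX   (A,_)→(B,X,←)
state=B head=-1 tape=_XX[_]XXYYXYX   (B,_)→(C,_,←)
state=C head=-2 tape=_X[X]_XXYYXYX   (C,X)→(A,_,→)
state=A head=-1 tape=_X_[_]XXYYXYX   (A,_)→(B,X,←)
state=B head=-2 tape=_X[_]XXXYYXYX   (B,_)→(C,_,←)
state=C head=-3 tape=_[X]_XXXYYXYX   (C,X)→(A,_,→)
state=A head=-2 tape=__[_]XXXYYXYX   (A,_)→(B,X,←)
state=B head=-3 tape=_[_]XXXXYYXYX   (B,_)→(C,_,←)
state=C head=-4 tape=[_]_XXXXYYXYX   (C,_)→(A,Y,→)
state=A head=-3 tape=Y[_]XXXXYYXYX   (A,_)→(B,X,←)
state=B head=-4 tape=[Y]XXXXXYYXYX   (B,Y)→(B,X,→)
state=B head=-3 tape=X[X]XXXXYYXYX   (B,X)→(C,X,→)
state=C head=-2 tape=XX[X]XXXYYXYX   (C,X)→(A,_,→)
state=A head=-1 tape=XX_[X]XXYYXYX   (A,X)→(A,_,←)
state=A head=-2 tape=XX[_]_XXYYXYX
After 22 steps: state A, head at -2, tape XX__XXYYXYX.

state A, head at -2, tape XX__XXYYXYX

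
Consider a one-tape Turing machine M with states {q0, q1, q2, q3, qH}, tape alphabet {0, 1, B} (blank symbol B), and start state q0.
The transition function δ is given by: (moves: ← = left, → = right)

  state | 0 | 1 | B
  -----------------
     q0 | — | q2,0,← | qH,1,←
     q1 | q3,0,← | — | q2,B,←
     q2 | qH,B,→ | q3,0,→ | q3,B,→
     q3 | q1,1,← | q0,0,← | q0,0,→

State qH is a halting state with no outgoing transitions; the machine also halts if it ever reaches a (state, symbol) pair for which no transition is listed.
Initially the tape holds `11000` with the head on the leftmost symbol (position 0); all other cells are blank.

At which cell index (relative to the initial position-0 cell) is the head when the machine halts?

state=q0 head=0 tape=BB[1]1000   (q0,1)→(q2,0,←)
state=q2 head=-1 tape=B[B]01000   (q2,B)→(q3,B,→)
state=q3 head=0 tape=BB[0]1000   (q3,0)→(q1,1,←)
state=q1 head=-1 tape=B[B]11000   (q1,B)→(q2,B,←)
state=q2 head=-2 tape=[B]B11000   (q2,B)→(q3,B,→)
state=q3 head=-1 tape=B[B]11000   (q3,B)→(q0,0,→)
state=q0 head=0 tape=B0[1]1000   (q0,1)→(q2,0,←)
state=q2 head=-1 tape=B[0]01000   (q2,0)→(qH,B,→)
state=qH head=0 tape=BB[0]1000
At halt the head is at cell 0.

0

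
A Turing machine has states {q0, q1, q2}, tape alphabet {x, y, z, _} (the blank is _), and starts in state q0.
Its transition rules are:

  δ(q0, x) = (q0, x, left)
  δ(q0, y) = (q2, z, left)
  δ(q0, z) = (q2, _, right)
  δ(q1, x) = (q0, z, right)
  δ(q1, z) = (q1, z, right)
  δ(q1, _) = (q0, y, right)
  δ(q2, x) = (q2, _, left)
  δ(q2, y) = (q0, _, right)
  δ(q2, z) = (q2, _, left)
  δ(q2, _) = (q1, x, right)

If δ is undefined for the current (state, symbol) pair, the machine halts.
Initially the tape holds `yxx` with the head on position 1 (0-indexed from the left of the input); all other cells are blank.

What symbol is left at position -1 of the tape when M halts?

x

state=q0 head=1 tape=_y[x]x_   (q0,x)→(q0,x,left)
state=q0 head=0 tape=_[y]xx_   (q0,y)→(q2,z,left)
state=q2 head=-1 tape=[_]zxx_   (q2,_)→(q1,x,right)
state=q1 head=0 tape=x[z]xx_   (q1,z)→(q1,z,right)
state=q1 head=1 tape=xz[x]x_   (q1,x)→(q0,z,right)
state=q0 head=2 tape=xzz[x]_   (q0,x)→(q0,x,left)
state=q0 head=1 tape=xz[z]x_   (q0,z)→(q2,_,right)
state=q2 head=2 tape=xz_[x]_   (q2,x)→(q2,_,left)
state=q2 head=1 tape=xz[_]__   (q2,_)→(q1,x,right)
state=q1 head=2 tape=xzx[_]_   (q1,_)→(q0,y,right)
state=q0 head=3 tape=xzxy[_]
Cell -1 holds x when M halts.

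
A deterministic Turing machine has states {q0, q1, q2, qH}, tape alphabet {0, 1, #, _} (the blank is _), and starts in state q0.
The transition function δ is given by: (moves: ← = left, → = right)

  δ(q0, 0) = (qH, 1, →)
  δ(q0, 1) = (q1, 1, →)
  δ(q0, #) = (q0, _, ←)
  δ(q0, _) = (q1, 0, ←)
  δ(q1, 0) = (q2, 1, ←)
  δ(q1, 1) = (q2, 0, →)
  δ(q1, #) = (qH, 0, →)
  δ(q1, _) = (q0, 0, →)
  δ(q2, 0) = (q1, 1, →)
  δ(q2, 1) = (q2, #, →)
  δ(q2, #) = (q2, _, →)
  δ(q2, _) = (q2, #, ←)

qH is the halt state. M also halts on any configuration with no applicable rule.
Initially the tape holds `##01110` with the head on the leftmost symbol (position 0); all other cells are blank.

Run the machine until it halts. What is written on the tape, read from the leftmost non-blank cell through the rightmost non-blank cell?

q0 | __[#]#01110   read # → write _, move ←, go to q0
q0 | _[_]_#01110   read _ → write 0, move ←, go to q1
q1 | [_]0_#01110   read _ → write 0, move →, go to q0
q0 | 0[0]_#01110   read 0 → write 1, move →, go to qH
qH | 01[_]#01110
The non-blank tape span at halt is 01_#01110.

01_#01110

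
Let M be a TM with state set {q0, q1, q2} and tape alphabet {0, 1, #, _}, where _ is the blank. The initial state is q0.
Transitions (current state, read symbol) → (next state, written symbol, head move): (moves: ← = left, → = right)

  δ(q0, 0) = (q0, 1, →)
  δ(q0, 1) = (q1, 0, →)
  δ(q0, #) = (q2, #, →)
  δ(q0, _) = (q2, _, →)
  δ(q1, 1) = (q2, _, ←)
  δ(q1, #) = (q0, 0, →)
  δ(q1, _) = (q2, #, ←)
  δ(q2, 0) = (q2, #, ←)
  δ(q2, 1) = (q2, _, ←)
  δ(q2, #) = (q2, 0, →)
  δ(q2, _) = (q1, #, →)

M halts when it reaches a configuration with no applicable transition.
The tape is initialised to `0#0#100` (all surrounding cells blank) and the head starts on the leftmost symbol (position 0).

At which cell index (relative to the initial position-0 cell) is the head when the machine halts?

5

state=q0 head=0 tape=_[0]#0#100   (q0,0)→(q0,1,→)
state=q0 head=1 tape=_1[#]0#100   (q0,#)→(q2,#,→)
state=q2 head=2 tape=_1#[0]#100   (q2,0)→(q2,#,←)
state=q2 head=1 tape=_1[#]##100   (q2,#)→(q2,0,→)
state=q2 head=2 tape=_10[#]#100   (q2,#)→(q2,0,→)
state=q2 head=3 tape=_100[#]100   (q2,#)→(q2,0,→)
state=q2 head=4 tape=_1000[1]00   (q2,1)→(q2,_,←)
state=q2 head=3 tape=_100[0]_00   (q2,0)→(q2,#,←)
state=q2 head=2 tape=_10[0]#_00   (q2,0)→(q2,#,←)
state=q2 head=1 tape=_1[0]##_00   (q2,0)→(q2,#,←)
state=q2 head=0 tape=_[1]###_00   (q2,1)→(q2,_,←)
state=q2 head=-1 tape=[_]_###_00   (q2,_)→(q1,#,→)
state=q1 head=0 tape=#[_]###_00   (q1,_)→(q2,#,←)
state=q2 head=-1 tape=[#]####_00   (q2,#)→(q2,0,→)
state=q2 head=0 tape=0[#]###_00   (q2,#)→(q2,0,→)
state=q2 head=1 tape=00[#]##_00   (q2,#)→(q2,0,→)
state=q2 head=2 tape=000[#]#_00   (q2,#)→(q2,0,→)
state=q2 head=3 tape=0000[#]_00   (q2,#)→(q2,0,→)
state=q2 head=4 tape=00000[_]00   (q2,_)→(q1,#,→)
state=q1 head=5 tape=00000#[0]0
At halt the head is at cell 5.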